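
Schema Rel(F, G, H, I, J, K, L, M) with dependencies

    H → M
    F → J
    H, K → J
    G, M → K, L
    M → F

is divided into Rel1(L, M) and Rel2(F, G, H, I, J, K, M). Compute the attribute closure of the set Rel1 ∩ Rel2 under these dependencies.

F, J, M

Rel1 ∩ Rel2 = {M}.
M → F applies, adding F
F → J applies, adding J
Closure: {F, J, M}.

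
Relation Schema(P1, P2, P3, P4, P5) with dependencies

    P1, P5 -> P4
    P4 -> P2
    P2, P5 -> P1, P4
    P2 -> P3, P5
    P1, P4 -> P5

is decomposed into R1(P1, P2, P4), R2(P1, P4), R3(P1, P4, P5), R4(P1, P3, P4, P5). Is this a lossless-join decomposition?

Yes

Chase test. Columns are P1, P2, P3, P4, P5; row i has aⱼ where attribute j ∈ Ri, else bᵢⱼ.
Initial tableau (one row per fragment):
  row 1: a1 a2 b13 a4 b15
  row 2: a1 b22 b23 a4 b25
  row 3: a1 b32 b33 a4 a5
  row 4: a1 b42 a3 a4 a5
Rows 1 and 2 agree on P4; apply P4→P2 and equate their P2 entries.
Rows 1 and 3 agree on P4; apply P4→P2 and equate their P2 entries.
Rows 1 and 4 agree on P4; apply P4→P2 and equate their P2 entries.
Rows 1 and 2 agree on P2; apply P2→P3, P5 and equate their P3, P5 entries.
Rows 1 and 3 agree on P2; apply P2→P3, P5 and equate their P3, P5 entries.
Rows 1 and 4 agree on P2; apply P2→P3, P5 and equate their P3, P5 entries.
Row 1 is now all distinguished symbols — the join is lossless.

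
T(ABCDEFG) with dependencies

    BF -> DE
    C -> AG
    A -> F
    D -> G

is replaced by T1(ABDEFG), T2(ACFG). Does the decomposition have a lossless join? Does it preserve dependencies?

lossy but dependency-preserving

Lossless test: (AFG)⁺ = {AFG}, which is a superkey of neither fragment — lossy.
Dependency preservation: every FD's attributes lie within a single fragment, so each can be enforced locally — preserved.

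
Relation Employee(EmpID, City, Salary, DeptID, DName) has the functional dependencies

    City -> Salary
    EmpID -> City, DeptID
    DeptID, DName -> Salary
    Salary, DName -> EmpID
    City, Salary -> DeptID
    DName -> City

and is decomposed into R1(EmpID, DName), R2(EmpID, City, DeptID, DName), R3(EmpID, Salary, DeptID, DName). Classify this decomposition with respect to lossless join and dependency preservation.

lossless but not dependency-preserving

Lossless test (chase): Rows 1 and 2 agree on EmpID; apply EmpID→City, DeptID and equate their City, DeptID entries. Rows 1 and 3 agree on EmpID; apply EmpID→City, DeptID and equate their City, DeptID entries. Rows 1 and 2 agree on DeptID, DName; apply DeptID, DName→Salary and equate their Salary entries. Rows 1 and 3 agree on DeptID, DName; apply DeptID, DName→Salary and equate their Salary entries. Row 1 is now all distinguished symbols — the join is lossless.
Dependency preservation: the restricted closure of {City} across the fragments never reaches {Salary}, so City → Salary cannot be enforced without a join — not preserved.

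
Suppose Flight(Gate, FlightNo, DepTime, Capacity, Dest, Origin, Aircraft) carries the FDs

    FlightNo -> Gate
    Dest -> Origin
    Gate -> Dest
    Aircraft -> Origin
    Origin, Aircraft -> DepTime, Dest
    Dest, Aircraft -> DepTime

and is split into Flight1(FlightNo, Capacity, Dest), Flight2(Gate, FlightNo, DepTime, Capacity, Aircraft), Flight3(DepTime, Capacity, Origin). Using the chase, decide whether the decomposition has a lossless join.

Chase test. Columns are Gate, FlightNo, DepTime, Capacity, Dest, Origin, Aircraft; row i has aⱼ where attribute j ∈ Flighti, else bᵢⱼ.
Initial tableau (one row per fragment):
  row 1: b11 a2 b13 a4 a5 b16 b17
  row 2: a1 a2 a3 a4 b25 b26 a7
  row 3: b31 b32 a3 a4 b35 a6 b37
Rows 1 and 2 agree on FlightNo; apply FlightNo→Gate and equate their Gate entries.
Rows 1 and 2 agree on Gate; apply Gate→Dest and equate their Dest entries.
Rows 1 and 2 agree on Dest; apply Dest→Origin and equate their Origin entries.
No row becomes fully distinguished — the join is lossy.

No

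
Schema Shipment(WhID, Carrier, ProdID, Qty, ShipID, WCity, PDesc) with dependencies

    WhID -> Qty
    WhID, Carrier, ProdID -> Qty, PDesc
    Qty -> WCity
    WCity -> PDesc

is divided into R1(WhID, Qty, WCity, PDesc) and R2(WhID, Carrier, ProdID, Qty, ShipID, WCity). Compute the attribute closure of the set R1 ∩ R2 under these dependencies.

R1 ∩ R2 = {WhID, Qty, WCity}.
WCity → PDesc applies, adding PDesc
Closure: {WhID, Qty, WCity, PDesc}.

WhID, Qty, WCity, PDesc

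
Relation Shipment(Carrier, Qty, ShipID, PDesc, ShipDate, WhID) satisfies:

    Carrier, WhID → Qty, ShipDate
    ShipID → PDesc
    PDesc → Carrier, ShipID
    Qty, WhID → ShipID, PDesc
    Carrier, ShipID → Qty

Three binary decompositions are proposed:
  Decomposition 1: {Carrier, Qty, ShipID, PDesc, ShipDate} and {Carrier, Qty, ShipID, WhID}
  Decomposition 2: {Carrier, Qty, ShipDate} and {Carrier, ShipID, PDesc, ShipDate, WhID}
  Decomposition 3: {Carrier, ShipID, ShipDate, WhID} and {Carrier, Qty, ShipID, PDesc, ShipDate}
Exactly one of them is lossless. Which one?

Decomposition 3

Decomposition 1: common = {Carrier, Qty, ShipID}, closure = {Carrier, Qty, ShipID, PDesc} → lossy.
Decomposition 2: common = {Carrier, ShipDate}, closure = {Carrier, ShipDate} → lossy.
Decomposition 3: common = {Carrier, ShipID, ShipDate}, closure = {Carrier, Qty, ShipID, PDesc, ShipDate} → lossless.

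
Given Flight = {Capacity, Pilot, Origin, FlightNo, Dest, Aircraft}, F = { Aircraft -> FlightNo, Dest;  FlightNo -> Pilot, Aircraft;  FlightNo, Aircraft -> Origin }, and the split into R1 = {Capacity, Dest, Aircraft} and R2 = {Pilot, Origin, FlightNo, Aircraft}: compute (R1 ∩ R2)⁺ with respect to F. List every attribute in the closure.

Pilot, Origin, FlightNo, Dest, Aircraft

R1 ∩ R2 = {Aircraft}.
Aircraft → FlightNo, Dest applies, adding FlightNo, Dest
FlightNo → Pilot, Aircraft applies, adding Pilot
FlightNo, Aircraft → Origin applies, adding Origin
Closure: {Pilot, Origin, FlightNo, Dest, Aircraft}.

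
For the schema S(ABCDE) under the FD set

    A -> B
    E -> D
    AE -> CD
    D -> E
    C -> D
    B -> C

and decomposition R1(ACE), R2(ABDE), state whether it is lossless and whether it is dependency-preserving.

lossless but not dependency-preserving

Lossless test: (AE)⁺ = {ABCDE}, which contains all of one fragment — lossless.
Dependency preservation: the restricted closure of {B} across the fragments never reaches {C}, so B → C cannot be enforced without a join — not preserved.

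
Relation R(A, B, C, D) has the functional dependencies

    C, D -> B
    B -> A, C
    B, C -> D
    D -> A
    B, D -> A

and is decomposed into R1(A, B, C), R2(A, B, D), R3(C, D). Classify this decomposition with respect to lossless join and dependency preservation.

Lossless test (chase): Rows 1 and 2 agree on B; apply B→A, C and equate their A, C entries. Rows 1 and 2 agree on B, C; apply B, C→D and equate their D entries. Rows 1 and 3 agree on D; apply D→A and equate their A entries. Rows 1 and 3 agree on C, D; apply C, D→B and equate their B entries. Row 1 is now all distinguished symbols — the join is lossless.
Dependency preservation: the restricted closure of {C, D} across the fragments never reaches {B}, so C, D → B cannot be enforced without a join — not preserved.

lossless but not dependency-preserving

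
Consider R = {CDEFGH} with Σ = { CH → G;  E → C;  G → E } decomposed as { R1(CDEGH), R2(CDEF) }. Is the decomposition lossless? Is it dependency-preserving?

lossy but dependency-preserving

Lossless test: (CDE)⁺ = {CDE}, which is a superkey of neither fragment — lossy.
Dependency preservation: every FD's attributes lie within a single fragment, so each can be enforced locally — preserved.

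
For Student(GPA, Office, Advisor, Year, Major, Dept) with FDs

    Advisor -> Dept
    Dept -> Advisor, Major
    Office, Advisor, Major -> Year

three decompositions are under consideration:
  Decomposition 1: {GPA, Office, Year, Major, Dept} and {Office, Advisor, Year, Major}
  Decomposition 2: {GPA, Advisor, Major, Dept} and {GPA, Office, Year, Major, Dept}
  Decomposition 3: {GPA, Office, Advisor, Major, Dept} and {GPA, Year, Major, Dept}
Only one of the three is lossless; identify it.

Decomposition 1: common = {Office, Year, Major}, closure = {Office, Year, Major} → lossy.
Decomposition 2: common = {GPA, Major, Dept}, closure = {GPA, Advisor, Major, Dept} → lossless.
Decomposition 3: common = {GPA, Major, Dept}, closure = {GPA, Advisor, Major, Dept} → lossy.

Decomposition 2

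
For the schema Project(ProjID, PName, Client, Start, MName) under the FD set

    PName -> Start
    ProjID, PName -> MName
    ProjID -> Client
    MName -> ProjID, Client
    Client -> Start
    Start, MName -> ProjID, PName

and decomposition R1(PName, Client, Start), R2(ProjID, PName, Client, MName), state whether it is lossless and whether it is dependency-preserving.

lossless and dependency-preserving

Lossless test: (PName, Client)⁺ = {PName, Client, Start}, which contains all of one fragment — lossless.
Dependency preservation: Start, MName → ProjID, PName is not contained in any single fragment, but the restricted closure of its left-hand side across the fragments still reaches the right-hand side; the remaining FDs each lie inside some fragment. All dependencies are preserved.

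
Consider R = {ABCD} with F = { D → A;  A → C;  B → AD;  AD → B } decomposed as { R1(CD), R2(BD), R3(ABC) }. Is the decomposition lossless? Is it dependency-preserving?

lossless and dependency-preserving

Lossless test (chase): Rows 1 and 2 agree on D; apply D→A and equate their A entries. Rows 1 and 2 agree on A; apply A→C and equate their C entries. Rows 2 and 3 agree on B; apply B→AD and equate their AD entries. Rows 1 and 2 agree on AD; apply AD→B and equate their B entries. Row 1 is now all distinguished symbols — the join is lossless.
Dependency preservation: D → A; B → AD; AD → B are not contained in any single fragment, but the restricted closure of each left-hand side across the fragments still reaches the right-hand side; the remaining FDs each lie inside some fragment. All dependencies are preserved.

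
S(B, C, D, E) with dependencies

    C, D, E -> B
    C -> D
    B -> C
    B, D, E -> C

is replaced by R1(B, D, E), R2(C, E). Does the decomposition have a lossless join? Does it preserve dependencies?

lossy and not dependency-preserving

Lossless test: (E)⁺ = {E}, which is a superkey of neither fragment — lossy.
Dependency preservation: the restricted closure of {C, D, E} across the fragments never reaches {B}, so C, D, E → B cannot be enforced without a join — not preserved.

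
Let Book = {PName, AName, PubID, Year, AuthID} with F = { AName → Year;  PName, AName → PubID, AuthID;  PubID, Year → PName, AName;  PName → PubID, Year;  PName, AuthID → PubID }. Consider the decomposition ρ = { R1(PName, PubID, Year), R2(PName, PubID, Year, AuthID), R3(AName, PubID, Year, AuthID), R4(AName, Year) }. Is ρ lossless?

Yes

Chase test. Columns are PName, AName, PubID, Year, AuthID; row i has aⱼ where attribute j ∈ Ri, else bᵢⱼ.
Initial tableau (one row per fragment):
  row 1: a1 b12 a3 a4 b15
  row 2: a1 b22 a3 a4 a5
  row 3: b31 a2 a3 a4 a5
  row 4: b41 a2 b43 a4 b45
Rows 1 and 2 agree on PubID, Year; apply PubID, Year→PName, AName and equate their PName, AName entries.
Rows 1 and 3 agree on PubID, Year; apply PubID, Year→PName, AName and equate their PName, AName entries.
Rows 1 and 2 agree on PName, AName; apply PName, AName→PubID, AuthID and equate their PubID, AuthID entries.
Row 1 is now all distinguished symbols — the join is lossless.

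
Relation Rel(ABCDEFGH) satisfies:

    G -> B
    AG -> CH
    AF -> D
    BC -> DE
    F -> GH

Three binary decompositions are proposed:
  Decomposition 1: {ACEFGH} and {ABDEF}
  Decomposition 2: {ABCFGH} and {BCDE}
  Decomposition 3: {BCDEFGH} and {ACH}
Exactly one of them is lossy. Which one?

Decomposition 1: common = {AEF}, closure = {ABCDEFGH} → lossless.
Decomposition 2: common = {BC}, closure = {BCDE} → lossless.
Decomposition 3: common = {CH}, closure = {CH} → lossy.

Decomposition 3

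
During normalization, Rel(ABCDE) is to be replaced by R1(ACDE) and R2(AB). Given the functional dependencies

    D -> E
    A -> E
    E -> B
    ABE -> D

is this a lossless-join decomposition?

Common attributes: R1 ∩ R2 = {A}.
Closure of {A}: A → E applies, adding E; E → B applies, adding B; ABE → D applies, adding D. So (A)⁺ = {ABDE}.
This closure contains every attribute of R2, so R1 ∩ R2 → R2. The join is lossless.

Yes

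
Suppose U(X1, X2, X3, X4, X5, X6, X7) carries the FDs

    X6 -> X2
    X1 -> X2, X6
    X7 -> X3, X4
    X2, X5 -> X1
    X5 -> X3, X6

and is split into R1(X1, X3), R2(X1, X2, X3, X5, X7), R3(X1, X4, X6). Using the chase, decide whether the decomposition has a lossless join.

No

Chase test. Columns are X1, X2, X3, X4, X5, X6, X7; row i has aⱼ where attribute j ∈ Ri, else bᵢⱼ.
Initial tableau (one row per fragment):
  row 1: a1 b12 a3 b14 b15 b16 b17
  row 2: a1 a2 a3 b24 a5 b26 a7
  row 3: a1 b32 b33 a4 b35 a6 b37
Rows 1 and 2 agree on X1; apply X1→X2, X6 and equate their X2, X6 entries.
Rows 1 and 3 agree on X1; apply X1→X2, X6 and equate their X2, X6 entries.
No row becomes fully distinguished — the join is lossy.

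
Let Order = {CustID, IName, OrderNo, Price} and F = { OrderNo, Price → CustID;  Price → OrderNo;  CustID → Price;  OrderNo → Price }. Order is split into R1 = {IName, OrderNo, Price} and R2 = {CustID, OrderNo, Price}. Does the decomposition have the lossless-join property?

Common attributes: R1 ∩ R2 = {OrderNo, Price}.
Closure of {OrderNo, Price}: OrderNo, Price → CustID applies, adding CustID. So (OrderNo, Price)⁺ = {CustID, OrderNo, Price}.
This closure contains every attribute of R2, so R1 ∩ R2 → R2. The join is lossless.

Yes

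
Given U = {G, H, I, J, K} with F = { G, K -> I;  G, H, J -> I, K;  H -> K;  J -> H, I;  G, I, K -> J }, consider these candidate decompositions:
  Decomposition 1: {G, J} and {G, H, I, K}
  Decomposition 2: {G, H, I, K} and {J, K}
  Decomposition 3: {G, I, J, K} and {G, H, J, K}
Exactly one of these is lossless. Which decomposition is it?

Decomposition 1: common = {G}, closure = {G} → lossy.
Decomposition 2: common = {K}, closure = {K} → lossy.
Decomposition 3: common = {G, J, K}, closure = {G, H, I, J, K} → lossless.

Decomposition 3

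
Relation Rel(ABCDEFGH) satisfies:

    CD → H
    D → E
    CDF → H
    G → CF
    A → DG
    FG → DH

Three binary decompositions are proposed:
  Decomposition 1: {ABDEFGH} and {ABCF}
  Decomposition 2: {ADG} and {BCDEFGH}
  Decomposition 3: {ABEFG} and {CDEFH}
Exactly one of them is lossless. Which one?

Decomposition 1

Decomposition 1: common = {ABF}, closure = {ABCDEFGH} → lossless.
Decomposition 2: common = {DG}, closure = {CDEFGH} → lossy.
Decomposition 3: common = {EF}, closure = {EF} → lossy.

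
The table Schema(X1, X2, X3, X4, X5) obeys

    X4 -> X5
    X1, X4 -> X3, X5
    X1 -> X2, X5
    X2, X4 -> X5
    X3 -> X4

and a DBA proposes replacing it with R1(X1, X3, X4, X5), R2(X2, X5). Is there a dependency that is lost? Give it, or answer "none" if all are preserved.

X1 -> X2, X5

Check X1 → X2, X5: no single fragment contains all of {X1, X2, X5}, and the restricted closure of {X1} across the fragments never reaches {X2, X5}.
X4 → X5 is preserved.
X1, X4 → X3, X5 is preserved.
X2, X4 → X5 is preserved.
X3 → X4 is preserved.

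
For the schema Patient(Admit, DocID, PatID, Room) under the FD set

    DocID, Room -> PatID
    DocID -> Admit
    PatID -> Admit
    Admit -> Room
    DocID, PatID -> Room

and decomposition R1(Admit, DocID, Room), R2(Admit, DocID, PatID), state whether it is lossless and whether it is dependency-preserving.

lossless and dependency-preserving

Lossless test: (Admit, DocID)⁺ = {Admit, DocID, PatID, Room}, which contains all of one fragment — lossless.
Dependency preservation: DocID, Room → PatID; DocID, PatID → Room are not contained in any single fragment, but the restricted closure of each left-hand side across the fragments still reaches the right-hand side; the remaining FDs each lie inside some fragment. All dependencies are preserved.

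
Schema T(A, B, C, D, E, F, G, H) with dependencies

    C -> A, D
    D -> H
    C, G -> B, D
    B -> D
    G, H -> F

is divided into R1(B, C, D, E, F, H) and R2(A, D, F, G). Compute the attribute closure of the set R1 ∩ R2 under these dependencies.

D, F, H

R1 ∩ R2 = {D, F}.
D → H applies, adding H
Closure: {D, F, H}.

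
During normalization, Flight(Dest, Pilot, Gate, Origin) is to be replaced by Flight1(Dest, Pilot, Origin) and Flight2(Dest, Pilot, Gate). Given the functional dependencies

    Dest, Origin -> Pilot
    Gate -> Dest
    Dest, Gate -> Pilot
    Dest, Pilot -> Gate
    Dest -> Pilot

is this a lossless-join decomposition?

Common attributes: Flight1 ∩ Flight2 = {Dest, Pilot}.
Closure of {Dest, Pilot}: Dest, Pilot → Gate applies, adding Gate. So (Dest, Pilot)⁺ = {Dest, Pilot, Gate}.
This closure contains every attribute of Flight2, so Flight1 ∩ Flight2 → Flight2. The join is lossless.

Yes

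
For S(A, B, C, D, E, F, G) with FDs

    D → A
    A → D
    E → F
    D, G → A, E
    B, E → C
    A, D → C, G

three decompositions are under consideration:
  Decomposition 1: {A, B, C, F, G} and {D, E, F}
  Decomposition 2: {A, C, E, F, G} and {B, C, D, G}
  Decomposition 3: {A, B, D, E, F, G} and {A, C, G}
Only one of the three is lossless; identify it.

Decomposition 1: common = {F}, closure = {F} → lossy.
Decomposition 2: common = {C, G}, closure = {C, G} → lossy.
Decomposition 3: common = {A, G}, closure = {A, C, D, E, F, G} → lossless.

Decomposition 3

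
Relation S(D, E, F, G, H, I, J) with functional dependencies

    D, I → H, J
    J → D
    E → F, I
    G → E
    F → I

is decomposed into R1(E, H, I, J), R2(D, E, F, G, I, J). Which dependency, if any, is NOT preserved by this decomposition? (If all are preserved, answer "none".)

none

D, I → H, J: restricted closure across fragments reaches H, J.
J → D lies within R2.
E → F, I lies within R2.
G → E lies within R2.
F → I lies within R2.
Every dependency is enforceable on the fragments, so the decomposition is dependency-preserving.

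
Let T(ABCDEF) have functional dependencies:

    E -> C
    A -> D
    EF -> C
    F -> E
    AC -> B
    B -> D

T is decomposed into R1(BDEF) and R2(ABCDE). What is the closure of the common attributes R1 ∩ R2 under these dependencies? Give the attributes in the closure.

R1 ∩ R2 = {BDE}.
E → C applies, adding C
Closure: {BCDE}.

BCDE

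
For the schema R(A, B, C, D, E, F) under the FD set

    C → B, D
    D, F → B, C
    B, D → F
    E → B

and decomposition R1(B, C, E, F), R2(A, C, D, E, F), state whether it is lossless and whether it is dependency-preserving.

Lossless test: (C, E, F)⁺ = {B, C, D, E, F}, which contains all of one fragment — lossless.
Dependency preservation: the restricted closure of {B, D} across the fragments never reaches {F}, so B, D → F cannot be enforced without a join — not preserved.

lossless but not dependency-preserving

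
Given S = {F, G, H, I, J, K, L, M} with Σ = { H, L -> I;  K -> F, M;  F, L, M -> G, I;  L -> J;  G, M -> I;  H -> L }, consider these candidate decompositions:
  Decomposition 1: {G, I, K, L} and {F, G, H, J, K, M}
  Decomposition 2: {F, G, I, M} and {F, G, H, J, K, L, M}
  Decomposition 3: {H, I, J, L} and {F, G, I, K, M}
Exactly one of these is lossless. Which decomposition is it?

Decomposition 2

Decomposition 1: common = {G, K}, closure = {F, G, I, K, M} → lossy.
Decomposition 2: common = {F, G, M}, closure = {F, G, I, M} → lossless.
Decomposition 3: common = {I}, closure = {I} → lossy.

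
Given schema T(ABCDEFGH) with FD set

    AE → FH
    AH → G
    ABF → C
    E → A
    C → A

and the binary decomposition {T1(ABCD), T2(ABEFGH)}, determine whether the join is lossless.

Common attributes: T1 ∩ T2 = {AB}.
No dependency enlarges {AB}, so (AB)⁺ = {AB}.
The closure contains neither all of T1 = {ABCD} nor all of T2 = {ABEFGH}, so the common attributes are not a superkey of either fragment. The join is lossy.

No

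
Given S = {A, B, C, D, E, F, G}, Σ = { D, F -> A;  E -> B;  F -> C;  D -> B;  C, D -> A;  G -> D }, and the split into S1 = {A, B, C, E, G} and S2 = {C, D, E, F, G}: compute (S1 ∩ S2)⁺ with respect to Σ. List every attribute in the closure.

A, B, C, D, E, G

S1 ∩ S2 = {C, E, G}.
E → B applies, adding B
G → D applies, adding D
C, D → A applies, adding A
Closure: {A, B, C, D, E, G}.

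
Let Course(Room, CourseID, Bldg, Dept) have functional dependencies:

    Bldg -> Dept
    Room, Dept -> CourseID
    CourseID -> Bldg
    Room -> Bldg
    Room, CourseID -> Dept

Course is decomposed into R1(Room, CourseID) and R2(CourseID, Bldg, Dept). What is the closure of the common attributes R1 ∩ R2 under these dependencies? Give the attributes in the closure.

CourseID, Bldg, Dept

R1 ∩ R2 = {CourseID}.
CourseID → Bldg applies, adding Bldg
Bldg → Dept applies, adding Dept
Closure: {CourseID, Bldg, Dept}.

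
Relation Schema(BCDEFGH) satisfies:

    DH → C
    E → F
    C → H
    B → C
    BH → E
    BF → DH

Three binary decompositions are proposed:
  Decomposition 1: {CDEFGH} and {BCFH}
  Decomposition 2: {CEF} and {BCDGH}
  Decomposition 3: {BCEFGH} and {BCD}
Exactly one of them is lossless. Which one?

Decomposition 3

Decomposition 1: common = {CFH}, closure = {CFH} → lossy.
Decomposition 2: common = {C}, closure = {CH} → lossy.
Decomposition 3: common = {BC}, closure = {BCDEFH} → lossless.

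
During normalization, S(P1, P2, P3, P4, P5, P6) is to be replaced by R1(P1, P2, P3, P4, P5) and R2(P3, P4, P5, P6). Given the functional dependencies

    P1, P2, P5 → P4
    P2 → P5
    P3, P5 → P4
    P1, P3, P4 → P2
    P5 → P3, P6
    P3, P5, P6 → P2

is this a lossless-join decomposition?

Common attributes: R1 ∩ R2 = {P3, P4, P5}.
Closure of {P3, P4, P5}: P5 → P3, P6 applies, adding P6; P3, P5, P6 → P2 applies, adding P2. So (P3, P4, P5)⁺ = {P2, P3, P4, P5, P6}.
This closure contains every attribute of R2, so R1 ∩ R2 → R2. The join is lossless.

Yes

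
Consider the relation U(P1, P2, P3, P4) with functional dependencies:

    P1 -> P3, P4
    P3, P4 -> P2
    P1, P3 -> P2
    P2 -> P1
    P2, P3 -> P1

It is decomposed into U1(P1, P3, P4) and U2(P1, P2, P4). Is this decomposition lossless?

Common attributes: U1 ∩ U2 = {P1, P4}.
Closure of {P1, P4}: P1 → P3, P4 applies, adding P3; P3, P4 → P2 applies, adding P2. So (P1, P4)⁺ = {P1, P2, P3, P4}.
This closure contains every attribute of U1, so U1 ∩ U2 → U1. The join is lossless.

Yes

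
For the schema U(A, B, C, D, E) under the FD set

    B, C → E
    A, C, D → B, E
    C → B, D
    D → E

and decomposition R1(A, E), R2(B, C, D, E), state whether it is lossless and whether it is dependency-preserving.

Lossless test: (E)⁺ = {E}, which is a superkey of neither fragment — lossy.
Dependency preservation: A, C, D → B, E is not contained in any single fragment, but the restricted closure of its left-hand side across the fragments still reaches the right-hand side; the remaining FDs each lie inside some fragment. All dependencies are preserved.

lossy but dependency-preserving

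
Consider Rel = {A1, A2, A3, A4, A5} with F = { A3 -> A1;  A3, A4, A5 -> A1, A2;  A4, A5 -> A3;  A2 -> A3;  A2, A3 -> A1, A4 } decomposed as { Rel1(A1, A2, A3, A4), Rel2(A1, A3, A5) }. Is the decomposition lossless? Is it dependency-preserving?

lossy and not dependency-preserving

Lossless test: (A1, A3)⁺ = {A1, A3}, which is a superkey of neither fragment — lossy.
Dependency preservation: the restricted closure of {A3, A4, A5} across the fragments never reaches {A1, A2}, so A3, A4, A5 → A1, A2 cannot be enforced without a join — not preserved.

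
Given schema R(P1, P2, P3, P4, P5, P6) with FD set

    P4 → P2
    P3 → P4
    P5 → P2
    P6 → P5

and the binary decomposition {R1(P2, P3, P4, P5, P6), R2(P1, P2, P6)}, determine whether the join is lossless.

Common attributes: R1 ∩ R2 = {P2, P6}.
Closure of {P2, P6}: P6 → P5 applies, adding P5. So (P2, P6)⁺ = {P2, P5, P6}.
The closure contains neither all of R1 = {P2, P3, P4, P5, P6} nor all of R2 = {P1, P2, P6}, so the common attributes are not a superkey of either fragment. The join is lossy.

No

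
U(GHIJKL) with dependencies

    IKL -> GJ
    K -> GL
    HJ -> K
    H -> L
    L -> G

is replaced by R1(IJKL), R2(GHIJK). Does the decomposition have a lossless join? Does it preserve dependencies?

Lossless test: (IJK)⁺ = {GIJKL}, which contains all of one fragment — lossless.
Dependency preservation: the restricted closure of {H} across the fragments never reaches {L}, so H → L cannot be enforced without a join — not preserved.

lossless but not dependency-preserving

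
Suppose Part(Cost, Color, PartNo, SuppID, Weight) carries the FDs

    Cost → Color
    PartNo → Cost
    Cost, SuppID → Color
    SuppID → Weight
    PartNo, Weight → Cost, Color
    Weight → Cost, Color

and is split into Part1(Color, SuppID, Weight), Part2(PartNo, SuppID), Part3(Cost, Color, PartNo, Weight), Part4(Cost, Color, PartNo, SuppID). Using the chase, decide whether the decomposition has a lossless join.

Chase test. Columns are Cost, Color, PartNo, SuppID, Weight; row i has aⱼ where attribute j ∈ Parti, else bᵢⱼ.
Initial tableau (one row per fragment):
  row 1: b11 a2 b13 a4 a5
  row 2: b21 b22 a3 a4 b25
  row 3: a1 a2 a3 b34 a5
  row 4: a1 a2 a3 a4 b45
Rows 2 and 3 agree on PartNo; apply PartNo→Cost and equate their Cost entries.
Rows 2 and 4 agree on Cost, SuppID; apply Cost, SuppID→Color and equate their Color entries.
Rows 1 and 2 agree on SuppID; apply SuppID→Weight and equate their Weight entries.
Rows 1 and 4 agree on SuppID; apply SuppID→Weight and equate their Weight entries.
Rows 1 and 2 agree on Weight; apply Weight→Cost, Color and equate their Cost, Color entries.
Row 2 is now all distinguished symbols — the join is lossless.

Yes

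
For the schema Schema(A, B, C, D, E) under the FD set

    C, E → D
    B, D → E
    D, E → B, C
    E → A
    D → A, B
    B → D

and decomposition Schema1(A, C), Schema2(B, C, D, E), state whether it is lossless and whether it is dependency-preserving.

lossy and not dependency-preserving

Lossless test: (C)⁺ = {C}, which is a superkey of neither fragment — lossy.
Dependency preservation: the restricted closure of {E} across the fragments never reaches {A}, so E → A cannot be enforced without a join — not preserved.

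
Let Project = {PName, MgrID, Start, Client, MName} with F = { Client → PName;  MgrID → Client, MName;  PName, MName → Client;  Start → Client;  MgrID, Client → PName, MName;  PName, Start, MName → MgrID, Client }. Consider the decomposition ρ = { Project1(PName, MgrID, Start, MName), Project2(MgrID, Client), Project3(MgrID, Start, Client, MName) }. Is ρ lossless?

Yes

Chase test. Columns are PName, MgrID, Start, Client, MName; row i has aⱼ where attribute j ∈ Projecti, else bᵢⱼ.
Initial tableau (one row per fragment):
  row 1: a1 a2 a3 b14 a5
  row 2: b21 a2 b23 a4 b25
  row 3: b31 a2 a3 a4 a5
Rows 2 and 3 agree on Client; apply Client→PName and equate their PName entries.
Rows 1 and 2 agree on MgrID; apply MgrID→Client, MName and equate their Client, MName entries.
Rows 1 and 2 agree on MgrID, Client; apply MgrID, Client→PName, MName and equate their PName, MName entries.
Row 1 is now all distinguished symbols — the join is lossless.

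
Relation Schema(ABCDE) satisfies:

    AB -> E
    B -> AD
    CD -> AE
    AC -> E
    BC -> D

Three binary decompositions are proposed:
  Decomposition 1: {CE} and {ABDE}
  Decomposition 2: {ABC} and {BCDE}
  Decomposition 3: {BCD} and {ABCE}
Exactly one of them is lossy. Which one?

Decomposition 1

Decomposition 1: common = {E}, closure = {E} → lossy.
Decomposition 2: common = {BC}, closure = {ABCDE} → lossless.
Decomposition 3: common = {BC}, closure = {ABCDE} → lossless.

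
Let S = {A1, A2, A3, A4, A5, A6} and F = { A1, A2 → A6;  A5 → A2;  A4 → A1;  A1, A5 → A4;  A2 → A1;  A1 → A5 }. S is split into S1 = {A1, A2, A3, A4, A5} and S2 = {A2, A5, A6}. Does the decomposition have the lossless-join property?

Yes

Common attributes: S1 ∩ S2 = {A2, A5}.
Closure of {A2, A5}: A2 → A1 applies, adding A1; A1, A2 → A6 applies, adding A6; A1, A5 → A4 applies, adding A4. So (A2, A5)⁺ = {A1, A2, A4, A5, A6}.
This closure contains every attribute of S2, so S1 ∩ S2 → S2. The join is lossless.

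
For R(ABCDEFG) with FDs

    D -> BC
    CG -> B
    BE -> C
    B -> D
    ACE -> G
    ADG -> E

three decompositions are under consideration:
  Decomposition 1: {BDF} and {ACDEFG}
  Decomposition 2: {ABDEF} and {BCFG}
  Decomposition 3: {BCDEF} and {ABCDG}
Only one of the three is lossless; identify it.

Decomposition 1

Decomposition 1: common = {DF}, closure = {BCDF} → lossless.
Decomposition 2: common = {BF}, closure = {BCDF} → lossy.
Decomposition 3: common = {BCD}, closure = {BCD} → lossy.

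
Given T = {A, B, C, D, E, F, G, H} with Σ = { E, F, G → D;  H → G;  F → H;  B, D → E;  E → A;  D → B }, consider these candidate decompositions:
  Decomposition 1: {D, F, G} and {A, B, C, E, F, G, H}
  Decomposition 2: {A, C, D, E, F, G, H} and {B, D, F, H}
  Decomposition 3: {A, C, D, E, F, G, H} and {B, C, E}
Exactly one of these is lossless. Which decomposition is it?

Decomposition 1: common = {F, G}, closure = {F, G, H} → lossy.
Decomposition 2: common = {D, F, H}, closure = {A, B, D, E, F, G, H} → lossless.
Decomposition 3: common = {C, E}, closure = {A, C, E} → lossy.

Decomposition 2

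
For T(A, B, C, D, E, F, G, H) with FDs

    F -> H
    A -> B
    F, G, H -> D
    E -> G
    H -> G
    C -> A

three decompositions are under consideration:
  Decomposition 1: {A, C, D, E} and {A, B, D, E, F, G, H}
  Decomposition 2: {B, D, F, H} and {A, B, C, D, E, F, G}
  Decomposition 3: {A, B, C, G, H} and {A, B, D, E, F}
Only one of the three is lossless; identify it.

Decomposition 2

Decomposition 1: common = {A, D, E}, closure = {A, B, D, E, G} → lossy.
Decomposition 2: common = {B, D, F}, closure = {B, D, F, G, H} → lossless.
Decomposition 3: common = {A, B}, closure = {A, B} → lossy.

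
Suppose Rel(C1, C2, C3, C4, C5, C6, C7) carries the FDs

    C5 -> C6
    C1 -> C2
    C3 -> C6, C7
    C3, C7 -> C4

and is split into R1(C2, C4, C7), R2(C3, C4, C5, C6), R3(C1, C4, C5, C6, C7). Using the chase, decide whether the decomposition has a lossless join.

No

Chase test. Columns are C1, C2, C3, C4, C5, C6, C7; row i has aⱼ where attribute j ∈ Ri, else bᵢⱼ.
Initial tableau (one row per fragment):
  row 1: b11 a2 b13 a4 b15 b16 a7
  row 2: b21 b22 a3 a4 a5 a6 b27
  row 3: a1 b32 b33 a4 a5 a6 a7
No row becomes fully distinguished — the join is lossy.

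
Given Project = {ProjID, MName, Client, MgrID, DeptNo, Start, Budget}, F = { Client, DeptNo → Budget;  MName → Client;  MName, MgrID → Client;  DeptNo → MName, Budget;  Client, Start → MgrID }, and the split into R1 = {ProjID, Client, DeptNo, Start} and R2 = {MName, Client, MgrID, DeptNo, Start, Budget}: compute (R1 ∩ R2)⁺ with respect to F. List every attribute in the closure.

MName, Client, MgrID, DeptNo, Start, Budget

R1 ∩ R2 = {Client, DeptNo, Start}.
Client, DeptNo → Budget applies, adding Budget
DeptNo → MName, Budget applies, adding MName
Client, Start → MgrID applies, adding MgrID
Closure: {MName, Client, MgrID, DeptNo, Start, Budget}.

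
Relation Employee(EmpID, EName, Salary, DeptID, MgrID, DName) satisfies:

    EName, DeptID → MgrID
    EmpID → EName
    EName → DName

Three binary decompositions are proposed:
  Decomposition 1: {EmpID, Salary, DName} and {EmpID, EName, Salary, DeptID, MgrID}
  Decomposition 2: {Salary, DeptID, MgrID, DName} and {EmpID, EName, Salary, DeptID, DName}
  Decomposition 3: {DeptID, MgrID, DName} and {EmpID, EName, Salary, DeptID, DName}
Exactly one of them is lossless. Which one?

Decomposition 1

Decomposition 1: common = {EmpID, Salary}, closure = {EmpID, EName, Salary, DName} → lossless.
Decomposition 2: common = {Salary, DeptID, DName}, closure = {Salary, DeptID, DName} → lossy.
Decomposition 3: common = {DeptID, DName}, closure = {DeptID, DName} → lossy.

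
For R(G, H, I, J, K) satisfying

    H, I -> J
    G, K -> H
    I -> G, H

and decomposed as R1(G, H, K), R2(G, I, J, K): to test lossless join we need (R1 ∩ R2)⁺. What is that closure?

G, H, K

R1 ∩ R2 = {G, K}.
G, K → H applies, adding H
Closure: {G, H, K}.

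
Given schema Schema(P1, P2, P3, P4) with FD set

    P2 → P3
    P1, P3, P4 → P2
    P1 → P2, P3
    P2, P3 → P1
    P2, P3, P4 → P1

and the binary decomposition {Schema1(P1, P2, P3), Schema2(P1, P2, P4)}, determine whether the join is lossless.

Common attributes: Schema1 ∩ Schema2 = {P1, P2}.
Closure of {P1, P2}: P2 → P3 applies, adding P3. So (P1, P2)⁺ = {P1, P2, P3}.
This closure contains every attribute of Schema1, so Schema1 ∩ Schema2 → Schema1. The join is lossless.

Yes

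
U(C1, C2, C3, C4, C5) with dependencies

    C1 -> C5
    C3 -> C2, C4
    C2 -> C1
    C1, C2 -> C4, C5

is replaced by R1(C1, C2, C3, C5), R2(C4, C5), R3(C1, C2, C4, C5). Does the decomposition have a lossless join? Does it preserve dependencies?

Lossless test (chase): Rows 1 and 3 agree on C1, C2; apply C1, C2→C4, C5 and equate their C4, C5 entries. Row 1 is now all distinguished symbols — the join is lossless.
Dependency preservation: C3 → C2, C4 is not contained in any single fragment, but the restricted closure of its left-hand side across the fragments still reaches the right-hand side; the remaining FDs each lie inside some fragment. All dependencies are preserved.

lossless and dependency-preserving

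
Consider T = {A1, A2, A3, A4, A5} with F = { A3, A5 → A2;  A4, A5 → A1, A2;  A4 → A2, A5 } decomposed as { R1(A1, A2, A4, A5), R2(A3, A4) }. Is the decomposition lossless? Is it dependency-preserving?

Lossless test: (A4)⁺ = {A1, A2, A4, A5}, which contains all of one fragment — lossless.
Dependency preservation: the restricted closure of {A3, A5} across the fragments never reaches {A2}, so A3, A5 → A2 cannot be enforced without a join — not preserved.

lossless but not dependency-preserving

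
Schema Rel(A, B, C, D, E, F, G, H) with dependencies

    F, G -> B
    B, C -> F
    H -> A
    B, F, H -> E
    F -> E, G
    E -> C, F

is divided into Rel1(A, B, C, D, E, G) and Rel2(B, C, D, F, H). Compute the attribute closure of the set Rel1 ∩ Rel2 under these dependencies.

B, C, D, E, F, G

Rel1 ∩ Rel2 = {B, C, D}.
B, C → F applies, adding F
F → E, G applies, adding E, G
Closure: {B, C, D, E, F, G}.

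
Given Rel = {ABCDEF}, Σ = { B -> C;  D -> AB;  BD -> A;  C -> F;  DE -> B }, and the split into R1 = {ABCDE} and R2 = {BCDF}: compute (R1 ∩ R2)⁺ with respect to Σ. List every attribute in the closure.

ABCDF

R1 ∩ R2 = {BCD}.
D → AB applies, adding A
C → F applies, adding F
Closure: {ABCDF}.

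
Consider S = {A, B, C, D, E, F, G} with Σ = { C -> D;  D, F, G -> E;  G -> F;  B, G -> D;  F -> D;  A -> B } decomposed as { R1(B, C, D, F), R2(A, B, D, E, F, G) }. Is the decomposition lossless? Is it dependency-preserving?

lossy but dependency-preserving

Lossless test: (B, D, F)⁺ = {B, D, F}, which is a superkey of neither fragment — lossy.
Dependency preservation: every FD's attributes lie within a single fragment, so each can be enforced locally — preserved.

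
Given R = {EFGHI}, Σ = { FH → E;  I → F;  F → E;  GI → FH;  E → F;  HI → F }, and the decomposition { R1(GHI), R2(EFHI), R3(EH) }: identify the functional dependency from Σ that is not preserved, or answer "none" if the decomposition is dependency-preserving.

none

FH → E lies within R2.
I → F lies within R2.
F → E lies within R2.
GI → FH: restricted closure across fragments reaches FH.
E → F lies within R2.
HI → F lies within R2.
Every dependency is enforceable on the fragments, so the decomposition is dependency-preserving.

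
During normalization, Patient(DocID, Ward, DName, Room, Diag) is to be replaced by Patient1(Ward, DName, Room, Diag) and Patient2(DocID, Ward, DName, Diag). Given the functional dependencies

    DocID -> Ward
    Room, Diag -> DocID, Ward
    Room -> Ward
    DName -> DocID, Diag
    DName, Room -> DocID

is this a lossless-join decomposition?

Common attributes: Patient1 ∩ Patient2 = {Ward, DName, Diag}.
Closure of {Ward, DName, Diag}: DName → DocID, Diag applies, adding DocID. So (Ward, DName, Diag)⁺ = {DocID, Ward, DName, Diag}.
This closure contains every attribute of Patient2, so Patient1 ∩ Patient2 → Patient2. The join is lossless.

Yes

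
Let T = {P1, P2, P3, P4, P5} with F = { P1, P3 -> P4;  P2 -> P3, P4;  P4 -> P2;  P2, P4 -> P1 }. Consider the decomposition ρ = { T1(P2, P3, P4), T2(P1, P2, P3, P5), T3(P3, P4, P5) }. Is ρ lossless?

Yes

Chase test. Columns are P1, P2, P3, P4, P5; row i has aⱼ where attribute j ∈ Ti, else bᵢⱼ.
Initial tableau (one row per fragment):
  row 1: b11 a2 a3 a4 b15
  row 2: a1 a2 a3 b24 a5
  row 3: b31 b32 a3 a4 a5
Rows 1 and 2 agree on P2; apply P2→P3, P4 and equate their P3, P4 entries.
Rows 1 and 3 agree on P4; apply P4→P2 and equate their P2 entries.
Rows 1 and 2 agree on P2, P4; apply P2, P4→P1 and equate their P1 entries.
Rows 1 and 3 agree on P2, P4; apply P2, P4→P1 and equate their P1 entries.
Row 2 is now all distinguished symbols — the join is lossless.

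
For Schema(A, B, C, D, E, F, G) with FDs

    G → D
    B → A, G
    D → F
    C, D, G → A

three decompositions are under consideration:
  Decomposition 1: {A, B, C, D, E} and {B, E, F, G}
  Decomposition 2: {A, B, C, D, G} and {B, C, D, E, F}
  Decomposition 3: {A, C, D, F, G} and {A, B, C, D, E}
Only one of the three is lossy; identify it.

Decomposition 3

Decomposition 1: common = {B, E}, closure = {A, B, D, E, F, G} → lossless.
Decomposition 2: common = {B, C, D}, closure = {A, B, C, D, F, G} → lossless.
Decomposition 3: common = {A, C, D}, closure = {A, C, D, F} → lossy.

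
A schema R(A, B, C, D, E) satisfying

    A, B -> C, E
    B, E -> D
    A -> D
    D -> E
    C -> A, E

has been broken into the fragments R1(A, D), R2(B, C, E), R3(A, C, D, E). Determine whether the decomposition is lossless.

Yes

Chase test. Columns are A, B, C, D, E; row i has aⱼ where attribute j ∈ Ri, else bᵢⱼ.
Initial tableau (one row per fragment):
  row 1: a1 b12 b13 a4 b15
  row 2: b21 a2 a3 b24 a5
  row 3: a1 b32 a3 a4 a5
Rows 1 and 3 agree on D; apply D→E and equate their E entries.
Rows 2 and 3 agree on C; apply C→A, E and equate their A, E entries.
Rows 1 and 2 agree on A; apply A→D and equate their D entries.
Row 2 is now all distinguished symbols — the join is lossless.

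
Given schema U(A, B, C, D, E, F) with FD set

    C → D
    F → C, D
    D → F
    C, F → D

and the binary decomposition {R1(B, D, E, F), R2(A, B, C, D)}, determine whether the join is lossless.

Common attributes: R1 ∩ R2 = {B, D}.
Closure of {B, D}: D → F applies, adding F; F → C, D applies, adding C. So (B, D)⁺ = {B, C, D, F}.
The closure contains neither all of R1 = {B, D, E, F} nor all of R2 = {A, B, C, D}, so the common attributes are not a superkey of either fragment. The join is lossy.

No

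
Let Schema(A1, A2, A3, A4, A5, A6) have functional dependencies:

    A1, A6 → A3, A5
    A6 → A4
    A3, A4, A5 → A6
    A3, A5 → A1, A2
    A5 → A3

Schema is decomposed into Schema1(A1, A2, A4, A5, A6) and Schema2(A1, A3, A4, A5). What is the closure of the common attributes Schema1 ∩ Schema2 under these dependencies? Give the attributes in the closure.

Schema1 ∩ Schema2 = {A1, A4, A5}.
A5 → A3 applies, adding A3
A3, A4, A5 → A6 applies, adding A6
A3, A5 → A1, A2 applies, adding A2
Closure: {A1, A2, A3, A4, A5, A6}.

A1, A2, A3, A4, A5, A6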